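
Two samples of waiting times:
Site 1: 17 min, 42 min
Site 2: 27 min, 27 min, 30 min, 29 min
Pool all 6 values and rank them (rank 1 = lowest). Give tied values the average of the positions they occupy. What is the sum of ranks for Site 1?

Sorted (ascending): 17, 27, 27, 29, 30, 42
The 2 values of 27 occupy positions 2–3 → average rank (2+3)/2 = 2.5.
Site 1 values → pooled ranks: 17→1, 42→6
Rank sum = 1 + 6 = 7

7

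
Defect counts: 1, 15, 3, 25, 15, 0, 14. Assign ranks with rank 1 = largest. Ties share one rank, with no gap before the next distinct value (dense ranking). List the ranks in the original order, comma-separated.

Sorted (descending): 25, 15, 15, 14, 3, 1, 0
The 2 values of 15 share dense rank 2.
Remaining distinct values take the next consecutive integers.

5, 2, 4, 1, 2, 6, 3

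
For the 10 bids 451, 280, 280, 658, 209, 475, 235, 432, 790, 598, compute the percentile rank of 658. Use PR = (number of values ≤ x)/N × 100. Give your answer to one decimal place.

N = 10.
Strictly below 658: 8. Equal to 658: 1.
PR = 9/10 × 100 = 90.0

90.0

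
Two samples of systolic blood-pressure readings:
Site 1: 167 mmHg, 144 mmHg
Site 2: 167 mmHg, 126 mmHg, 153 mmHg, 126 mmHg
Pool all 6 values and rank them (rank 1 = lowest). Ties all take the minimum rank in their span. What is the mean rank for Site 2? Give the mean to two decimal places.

Sorted (ascending): 126, 126, 144, 153, 167, 167
The 2 values of 126 occupy positions 1–2 → each gets rank 1.
The 2 values of 167 occupy positions 5–6 → each gets rank 5.
Site 2 values → pooled ranks: 167→5, 126→1, 153→4, 126→1
Mean rank = (5 + 1 + 4 + 1) / 4 = 2.75

2.75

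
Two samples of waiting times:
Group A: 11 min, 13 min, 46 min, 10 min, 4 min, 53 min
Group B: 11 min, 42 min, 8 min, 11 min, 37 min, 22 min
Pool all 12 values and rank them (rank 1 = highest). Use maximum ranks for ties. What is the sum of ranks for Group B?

Sorted (descending): 53, 46, 42, 37, 22, 13, 11, 11, 11, 10, 8, 4
The 3 values of 11 occupy positions 7–9 → each gets rank 9.
Group B values → pooled ranks: 11→9, 42→3, 8→11, 11→9, 37→4, 22→5
Rank sum = 9 + 3 + 11 + 9 + 4 + 5 = 41

41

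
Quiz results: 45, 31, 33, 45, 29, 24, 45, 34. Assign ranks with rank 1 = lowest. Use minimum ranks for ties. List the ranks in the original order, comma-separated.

6, 3, 4, 6, 2, 1, 6, 5

Sorted (ascending): 24, 29, 31, 33, 34, 45, 45, 45
The 3 values of 45 occupy positions 6–8 → each gets rank 6.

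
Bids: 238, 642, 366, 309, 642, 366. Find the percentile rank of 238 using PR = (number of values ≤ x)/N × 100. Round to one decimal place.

16.7

N = 6.
Strictly below 238: 0. Equal to 238: 1.
PR = 1/6 × 100 = 16.7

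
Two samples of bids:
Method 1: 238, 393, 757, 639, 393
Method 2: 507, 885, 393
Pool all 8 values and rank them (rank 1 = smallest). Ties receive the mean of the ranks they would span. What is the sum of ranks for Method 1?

Sorted (ascending): 238, 393, 393, 393, 507, 639, 757, 885
The 3 values of 393 occupy positions 2–4 → average rank 3.
Method 1 values → pooled ranks: 238→1, 393→3, 757→7, 639→6, 393→3
Rank sum = 1 + 3 + 7 + 6 + 3 = 20

20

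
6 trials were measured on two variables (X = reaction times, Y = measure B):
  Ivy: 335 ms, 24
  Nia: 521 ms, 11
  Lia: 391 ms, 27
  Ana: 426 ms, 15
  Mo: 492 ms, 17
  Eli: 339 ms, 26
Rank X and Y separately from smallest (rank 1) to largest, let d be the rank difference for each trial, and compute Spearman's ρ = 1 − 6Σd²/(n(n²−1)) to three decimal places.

-0.714

Ranks of variable 1: 1, 6, 3, 4, 5, 2
Ranks of variable 2: 4, 1, 6, 2, 3, 5
d = r₁ − r₂: -3, 5, -3, 2, 2, -3
d²: 9, 25, 9, 4, 4, 9; Σd² = 60
ρ = 1 − 6·60/(6·35) = 1 − 360/210 = -0.714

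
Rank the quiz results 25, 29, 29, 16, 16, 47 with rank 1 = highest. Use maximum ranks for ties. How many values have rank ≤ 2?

Sorted (descending): 47, 29, 29, 25, 16, 16
The 2 values of 29 occupy positions 2–3 → each gets rank 3.
The 2 values of 16 occupy positions 5–6 → each gets rank 6.
Ranks ≤ 2: {1} → 1 value.

1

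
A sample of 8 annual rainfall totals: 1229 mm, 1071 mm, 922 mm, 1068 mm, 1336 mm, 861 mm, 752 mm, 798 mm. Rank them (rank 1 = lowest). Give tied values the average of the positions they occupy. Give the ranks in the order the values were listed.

7, 6, 4, 5, 8, 3, 1, 2

Sorted (ascending): 752, 798, 861, 922, 1068, 1071, 1229, 1336
No ties — each value takes its position as its rank.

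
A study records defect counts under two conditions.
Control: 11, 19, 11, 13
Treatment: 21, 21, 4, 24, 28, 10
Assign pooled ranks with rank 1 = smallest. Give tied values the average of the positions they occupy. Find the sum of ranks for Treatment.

Sorted (ascending): 4, 10, 11, 11, 13, 19, 21, 21, 24, 28
The 2 values of 11 occupy positions 3–4 → average rank (3+4)/2 = 3.5.
The 2 values of 21 occupy positions 7–8 → average rank (7+8)/2 = 7.5.
Treatment values → pooled ranks: 21→7.5, 21→7.5, 4→1, 24→9, 28→10, 10→2
Rank sum = 7.5 + 7.5 + 1 + 9 + 10 + 2 = 37

37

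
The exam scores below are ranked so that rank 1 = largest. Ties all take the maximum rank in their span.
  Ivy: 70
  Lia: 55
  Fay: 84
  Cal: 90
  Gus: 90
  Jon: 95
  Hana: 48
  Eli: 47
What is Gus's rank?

3

Sorted (descending): 95, 90, 90, 84, 70, 55, 48, 47
The 2 values of 90 occupy positions 2–3 → each gets rank 3.
Gus has value 90 → rank 3.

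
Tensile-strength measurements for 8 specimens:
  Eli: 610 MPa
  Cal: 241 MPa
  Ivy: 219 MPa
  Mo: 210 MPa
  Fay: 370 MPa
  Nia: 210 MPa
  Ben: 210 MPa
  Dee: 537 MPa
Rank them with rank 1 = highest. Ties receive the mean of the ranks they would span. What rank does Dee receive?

2

Sorted (descending): 610, 537, 370, 241, 219, 210, 210, 210
The 3 values of 210 occupy positions 6–8 → average rank 7.
Dee has value 537 MPa → rank 2.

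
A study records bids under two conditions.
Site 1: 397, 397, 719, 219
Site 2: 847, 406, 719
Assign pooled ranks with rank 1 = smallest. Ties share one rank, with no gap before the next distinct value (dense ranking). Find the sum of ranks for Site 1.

9

Sorted (ascending): 219, 397, 397, 406, 719, 719, 847
The 2 values of 397 share dense rank 2.
The 2 values of 719 share dense rank 4.
Remaining distinct values take the next consecutive integers.
Site 1 values → pooled ranks: 397→2, 397→2, 719→4, 219→1
Rank sum = 2 + 2 + 4 + 1 = 9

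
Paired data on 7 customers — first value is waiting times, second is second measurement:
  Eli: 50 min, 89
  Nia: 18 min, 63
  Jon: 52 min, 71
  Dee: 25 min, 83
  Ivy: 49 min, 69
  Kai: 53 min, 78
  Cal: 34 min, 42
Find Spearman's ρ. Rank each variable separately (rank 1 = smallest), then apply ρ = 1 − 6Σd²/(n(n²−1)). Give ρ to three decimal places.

0.393

Ranks of variable 1: 5, 1, 6, 2, 4, 7, 3
Ranks of variable 2: 7, 2, 4, 6, 3, 5, 1
d = r₁ − r₂: -2, -1, 2, -4, 1, 2, 2
d²: 4, 1, 4, 16, 1, 4, 4; Σd² = 34
ρ = 1 − 6·34/(7·48) = 1 − 204/336 = 0.393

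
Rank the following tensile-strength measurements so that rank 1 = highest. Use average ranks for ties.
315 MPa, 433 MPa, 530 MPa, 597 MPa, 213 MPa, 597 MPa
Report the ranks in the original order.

5, 4, 3, 1.5, 6, 1.5

Sorted (descending): 597, 597, 530, 433, 315, 213
The 2 values of 597 occupy positions 1–2 → average rank (1+2)/2 = 1.5.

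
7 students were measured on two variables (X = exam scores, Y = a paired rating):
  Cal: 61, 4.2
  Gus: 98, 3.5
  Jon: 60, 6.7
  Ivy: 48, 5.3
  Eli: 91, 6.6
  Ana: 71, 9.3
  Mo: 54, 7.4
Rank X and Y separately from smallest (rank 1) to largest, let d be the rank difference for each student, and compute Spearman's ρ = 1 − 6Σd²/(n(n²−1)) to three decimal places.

-0.286

Ranks of variable 1: 4, 7, 3, 1, 6, 5, 2
Ranks of variable 2: 2, 1, 5, 3, 4, 7, 6
d = r₁ − r₂: 2, 6, -2, -2, 2, -2, -4
d²: 4, 36, 4, 4, 4, 4, 16; Σd² = 72
ρ = 1 − 6·72/(7·48) = 1 − 432/336 = -0.286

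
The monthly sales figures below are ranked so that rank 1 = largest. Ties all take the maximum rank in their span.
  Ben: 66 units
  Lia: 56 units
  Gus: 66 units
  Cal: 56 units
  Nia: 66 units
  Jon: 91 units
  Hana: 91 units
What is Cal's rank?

Sorted (descending): 91, 91, 66, 66, 66, 56, 56
The 2 values of 91 occupy positions 1–2 → each gets rank 2.
The 3 values of 66 occupy positions 3–5 → each gets rank 5.
The 2 values of 56 occupy positions 6–7 → each gets rank 7.
Cal has value 56 units → rank 7.

7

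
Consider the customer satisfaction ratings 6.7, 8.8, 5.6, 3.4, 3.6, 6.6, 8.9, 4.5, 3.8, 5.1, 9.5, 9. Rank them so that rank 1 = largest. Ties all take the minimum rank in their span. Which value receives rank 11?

3.6

Sorted (descending): 9.5, 9, 8.9, 8.8, 6.7, 6.6, 5.6, 5.1, 4.5, 3.8, 3.6, 3.4
No ties — each value takes its position as its rank.
Rank 11 → value 3.6.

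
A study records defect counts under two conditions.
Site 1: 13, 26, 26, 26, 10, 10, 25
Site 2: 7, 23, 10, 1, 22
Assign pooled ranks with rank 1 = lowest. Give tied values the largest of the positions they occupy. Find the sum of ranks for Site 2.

Sorted (ascending): 1, 7, 10, 10, 10, 13, 22, 23, 25, 26, 26, 26
The 3 values of 10 occupy positions 3–5 → each gets rank 5.
The 3 values of 26 occupy positions 10–12 → each gets rank 12.
Site 2 values → pooled ranks: 7→2, 23→8, 10→5, 1→1, 22→7
Rank sum = 2 + 8 + 5 + 1 + 7 = 23

23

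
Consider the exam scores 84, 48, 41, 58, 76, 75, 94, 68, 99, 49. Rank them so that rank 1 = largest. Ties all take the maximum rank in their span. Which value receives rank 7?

58

Sorted (descending): 99, 94, 84, 76, 75, 68, 58, 49, 48, 41
No ties — each value takes its position as its rank.
Rank 7 → value 58.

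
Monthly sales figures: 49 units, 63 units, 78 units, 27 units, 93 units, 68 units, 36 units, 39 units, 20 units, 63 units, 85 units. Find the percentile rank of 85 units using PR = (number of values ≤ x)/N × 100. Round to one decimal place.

90.9

N = 11.
Strictly below 85: 9. Equal to 85: 1.
PR = 10/11 × 100 = 90.9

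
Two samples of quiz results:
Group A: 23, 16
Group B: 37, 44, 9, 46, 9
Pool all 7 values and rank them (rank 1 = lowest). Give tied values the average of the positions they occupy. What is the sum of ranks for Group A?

7

Sorted (ascending): 9, 9, 16, 23, 37, 44, 46
The 2 values of 9 occupy positions 1–2 → average rank (1+2)/2 = 1.5.
Group A values → pooled ranks: 23→4, 16→3
Rank sum = 4 + 3 = 7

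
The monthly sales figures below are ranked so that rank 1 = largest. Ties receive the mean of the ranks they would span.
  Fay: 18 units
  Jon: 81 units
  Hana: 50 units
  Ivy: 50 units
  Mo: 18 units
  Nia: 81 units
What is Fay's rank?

5.5

Sorted (descending): 81, 81, 50, 50, 18, 18
The 2 values of 81 occupy positions 1–2 → average rank (1+2)/2 = 1.5.
The 2 values of 50 occupy positions 3–4 → average rank (3+4)/2 = 3.5.
The 2 values of 18 occupy positions 5–6 → average rank (5+6)/2 = 5.5.
Fay has value 18 units → rank 5.5.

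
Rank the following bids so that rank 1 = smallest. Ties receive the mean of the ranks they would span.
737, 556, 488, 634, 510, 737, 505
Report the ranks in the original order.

6.5, 4, 1, 5, 3, 6.5, 2

Sorted (ascending): 488, 505, 510, 556, 634, 737, 737
The 2 values of 737 occupy positions 6–7 → average rank (6+7)/2 = 6.5.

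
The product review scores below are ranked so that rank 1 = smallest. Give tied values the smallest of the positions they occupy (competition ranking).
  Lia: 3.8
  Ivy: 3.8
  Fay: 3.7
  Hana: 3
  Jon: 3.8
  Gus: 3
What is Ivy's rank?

4

Sorted (ascending): 3, 3, 3.7, 3.8, 3.8, 3.8
The 2 values of 3 occupy positions 1–2 → each gets rank 1.
The 3 values of 3.8 occupy positions 4–6 → each gets rank 4.
Ivy has value 3.8 → rank 4.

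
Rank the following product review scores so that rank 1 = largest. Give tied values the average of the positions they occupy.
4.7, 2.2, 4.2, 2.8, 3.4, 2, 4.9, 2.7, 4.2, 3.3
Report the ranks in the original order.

2, 9, 3.5, 7, 5, 10, 1, 8, 3.5, 6

Sorted (descending): 4.9, 4.7, 4.2, 4.2, 3.4, 3.3, 2.8, 2.7, 2.2, 2
The 2 values of 4.2 occupy positions 3–4 → average rank (3+4)/2 = 3.5.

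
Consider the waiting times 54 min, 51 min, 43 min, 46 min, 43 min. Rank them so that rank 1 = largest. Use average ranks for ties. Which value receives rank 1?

Sorted (descending): 54, 51, 46, 43, 43
The 2 values of 43 occupy positions 4–5 → average rank (4+5)/2 = 4.5.
Rank 1 → value 54.

54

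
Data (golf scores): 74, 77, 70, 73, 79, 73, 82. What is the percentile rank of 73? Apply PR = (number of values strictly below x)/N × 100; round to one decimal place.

14.3

N = 7.
Strictly below 73: 1. Equal to 73: 2.
PR = 1/7 × 100 = 14.3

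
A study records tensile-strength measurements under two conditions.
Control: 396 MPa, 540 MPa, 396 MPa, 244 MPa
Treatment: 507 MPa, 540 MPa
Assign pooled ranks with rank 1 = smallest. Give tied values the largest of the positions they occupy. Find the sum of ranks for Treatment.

10

Sorted (ascending): 244, 396, 396, 507, 540, 540
The 2 values of 396 occupy positions 2–3 → each gets rank 3.
The 2 values of 540 occupy positions 5–6 → each gets rank 6.
Treatment values → pooled ranks: 507→4, 540→6
Rank sum = 4 + 6 = 10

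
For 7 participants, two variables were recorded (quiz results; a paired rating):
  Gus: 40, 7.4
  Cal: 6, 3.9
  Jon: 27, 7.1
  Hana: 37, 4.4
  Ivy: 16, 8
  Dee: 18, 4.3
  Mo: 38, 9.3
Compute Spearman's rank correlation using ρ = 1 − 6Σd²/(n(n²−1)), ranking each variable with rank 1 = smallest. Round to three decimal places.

Ranks of variable 1: 7, 1, 4, 5, 2, 3, 6
Ranks of variable 2: 5, 1, 4, 3, 6, 2, 7
d = r₁ − r₂: 2, 0, 0, 2, -4, 1, -1
d²: 4, 0, 0, 4, 16, 1, 1; Σd² = 26
ρ = 1 − 6·26/(7·48) = 1 − 156/336 = 0.536

0.536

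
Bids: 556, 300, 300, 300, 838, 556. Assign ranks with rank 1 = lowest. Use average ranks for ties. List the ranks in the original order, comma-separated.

Sorted (ascending): 300, 300, 300, 556, 556, 838
The 3 values of 300 occupy positions 1–3 → average rank 2.
The 2 values of 556 occupy positions 4–5 → average rank (4+5)/2 = 4.5.

4.5, 2, 2, 2, 6, 4.5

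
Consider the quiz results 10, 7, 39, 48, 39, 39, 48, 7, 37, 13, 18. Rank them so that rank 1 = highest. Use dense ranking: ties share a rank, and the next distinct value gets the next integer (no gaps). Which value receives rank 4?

Sorted (descending): 48, 48, 39, 39, 39, 37, 18, 13, 10, 7, 7
The 2 values of 48 share dense rank 1.
The 3 values of 39 share dense rank 2.
The 2 values of 7 share dense rank 7.
Remaining distinct values take the next consecutive integers.
Rank 4 → value 18.

18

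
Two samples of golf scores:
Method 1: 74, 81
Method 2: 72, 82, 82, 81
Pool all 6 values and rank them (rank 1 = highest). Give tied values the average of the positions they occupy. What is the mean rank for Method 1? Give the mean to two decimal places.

4.25

Sorted (descending): 82, 82, 81, 81, 74, 72
The 2 values of 82 occupy positions 1–2 → average rank (1+2)/2 = 1.5.
The 2 values of 81 occupy positions 3–4 → average rank (3+4)/2 = 3.5.
Method 1 values → pooled ranks: 74→5, 81→3.5
Mean rank = (5 + 3.5) / 2 = 4.25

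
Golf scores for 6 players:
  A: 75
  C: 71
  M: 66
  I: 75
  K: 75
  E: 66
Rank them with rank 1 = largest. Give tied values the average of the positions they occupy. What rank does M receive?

Sorted (descending): 75, 75, 75, 71, 66, 66
The 3 values of 75 occupy positions 1–3 → average rank 2.
The 2 values of 66 occupy positions 5–6 → average rank (5+6)/2 = 5.5.
M has value 66 → rank 5.5.

5.5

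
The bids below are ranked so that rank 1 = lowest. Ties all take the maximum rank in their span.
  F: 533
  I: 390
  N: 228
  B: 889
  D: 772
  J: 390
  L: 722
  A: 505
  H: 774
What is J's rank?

3

Sorted (ascending): 228, 390, 390, 505, 533, 722, 772, 774, 889
The 2 values of 390 occupy positions 2–3 → each gets rank 3.
J has value 390 → rank 3.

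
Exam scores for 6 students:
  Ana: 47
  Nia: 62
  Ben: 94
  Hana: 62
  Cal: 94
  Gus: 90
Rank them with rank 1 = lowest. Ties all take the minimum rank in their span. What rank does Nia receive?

2

Sorted (ascending): 47, 62, 62, 90, 94, 94
The 2 values of 62 occupy positions 2–3 → each gets rank 2.
The 2 values of 94 occupy positions 5–6 → each gets rank 5.
Nia has value 62 → rank 2.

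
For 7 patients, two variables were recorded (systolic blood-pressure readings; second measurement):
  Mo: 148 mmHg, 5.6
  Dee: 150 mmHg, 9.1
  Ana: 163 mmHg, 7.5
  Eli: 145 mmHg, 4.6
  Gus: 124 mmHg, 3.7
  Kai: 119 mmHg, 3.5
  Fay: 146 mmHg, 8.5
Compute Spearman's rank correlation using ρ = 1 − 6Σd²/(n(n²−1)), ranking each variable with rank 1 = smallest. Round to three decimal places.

0.821

Ranks of variable 1: 5, 6, 7, 3, 2, 1, 4
Ranks of variable 2: 4, 7, 5, 3, 2, 1, 6
d = r₁ − r₂: 1, -1, 2, 0, 0, 0, -2
d²: 1, 1, 4, 0, 0, 0, 4; Σd² = 10
ρ = 1 − 6·10/(7·48) = 1 − 60/336 = 0.821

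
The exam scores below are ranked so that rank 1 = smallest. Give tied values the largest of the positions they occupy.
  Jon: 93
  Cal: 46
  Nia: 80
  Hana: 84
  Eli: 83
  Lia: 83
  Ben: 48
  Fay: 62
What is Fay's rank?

3

Sorted (ascending): 46, 48, 62, 80, 83, 83, 84, 93
The 2 values of 83 occupy positions 5–6 → each gets rank 6.
Fay has value 62 → rank 3.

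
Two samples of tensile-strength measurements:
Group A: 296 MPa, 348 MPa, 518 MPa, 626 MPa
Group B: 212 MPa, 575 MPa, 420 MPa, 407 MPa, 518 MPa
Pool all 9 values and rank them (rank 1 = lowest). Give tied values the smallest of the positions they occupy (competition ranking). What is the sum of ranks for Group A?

20

Sorted (ascending): 212, 296, 348, 407, 420, 518, 518, 575, 626
The 2 values of 518 occupy positions 6–7 → each gets rank 6.
Group A values → pooled ranks: 296→2, 348→3, 518→6, 626→9
Rank sum = 2 + 3 + 6 + 9 = 20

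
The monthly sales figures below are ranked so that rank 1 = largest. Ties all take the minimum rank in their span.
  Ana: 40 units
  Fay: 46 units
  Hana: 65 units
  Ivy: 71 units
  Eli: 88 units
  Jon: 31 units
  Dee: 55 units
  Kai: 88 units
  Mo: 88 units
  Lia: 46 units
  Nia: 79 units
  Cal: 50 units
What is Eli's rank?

Sorted (descending): 88, 88, 88, 79, 71, 65, 55, 50, 46, 46, 40, 31
The 3 values of 88 occupy positions 1–3 → each gets rank 1.
The 2 values of 46 occupy positions 9–10 → each gets rank 9.
Eli has value 88 units → rank 1.

1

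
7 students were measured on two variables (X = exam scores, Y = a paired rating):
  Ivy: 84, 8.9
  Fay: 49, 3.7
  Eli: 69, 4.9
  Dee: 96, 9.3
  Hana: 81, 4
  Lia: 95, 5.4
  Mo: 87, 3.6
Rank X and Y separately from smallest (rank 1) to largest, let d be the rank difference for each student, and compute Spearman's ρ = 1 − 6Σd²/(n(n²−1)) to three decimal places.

0.536

Ranks of variable 1: 4, 1, 2, 7, 3, 6, 5
Ranks of variable 2: 6, 2, 4, 7, 3, 5, 1
d = r₁ − r₂: -2, -1, -2, 0, 0, 1, 4
d²: 4, 1, 4, 0, 0, 1, 16; Σd² = 26
ρ = 1 − 6·26/(7·48) = 1 − 156/336 = 0.536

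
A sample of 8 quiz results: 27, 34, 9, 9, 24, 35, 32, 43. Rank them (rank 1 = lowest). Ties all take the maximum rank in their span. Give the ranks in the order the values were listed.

4, 6, 2, 2, 3, 7, 5, 8

Sorted (ascending): 9, 9, 24, 27, 32, 34, 35, 43
The 2 values of 9 occupy positions 1–2 → each gets rank 2.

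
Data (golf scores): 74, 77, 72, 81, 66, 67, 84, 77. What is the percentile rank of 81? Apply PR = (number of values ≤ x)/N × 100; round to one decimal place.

87.5

N = 8.
Strictly below 81: 6. Equal to 81: 1.
PR = 7/8 × 100 = 87.5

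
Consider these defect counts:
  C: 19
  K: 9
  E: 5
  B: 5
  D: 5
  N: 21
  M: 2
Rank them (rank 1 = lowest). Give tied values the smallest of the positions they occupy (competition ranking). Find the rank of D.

2

Sorted (ascending): 2, 5, 5, 5, 9, 19, 21
The 3 values of 5 occupy positions 2–4 → each gets rank 2.
D has value 5 → rank 2.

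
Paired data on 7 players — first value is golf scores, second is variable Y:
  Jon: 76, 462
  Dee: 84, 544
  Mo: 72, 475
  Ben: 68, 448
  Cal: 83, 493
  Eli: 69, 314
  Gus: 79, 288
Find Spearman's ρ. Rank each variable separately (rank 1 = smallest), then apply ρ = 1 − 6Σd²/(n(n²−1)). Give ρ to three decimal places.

Ranks of variable 1: 4, 7, 3, 1, 6, 2, 5
Ranks of variable 2: 4, 7, 5, 3, 6, 2, 1
d = r₁ − r₂: 0, 0, -2, -2, 0, 0, 4
d²: 0, 0, 4, 4, 0, 0, 16; Σd² = 24
ρ = 1 − 6·24/(7·48) = 1 − 144/336 = 0.571

0.571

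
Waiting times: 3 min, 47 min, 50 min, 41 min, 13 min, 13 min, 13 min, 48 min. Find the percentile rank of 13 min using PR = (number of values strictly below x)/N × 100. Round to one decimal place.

N = 8.
Strictly below 13: 1. Equal to 13: 3.
PR = 1/8 × 100 = 12.5

12.5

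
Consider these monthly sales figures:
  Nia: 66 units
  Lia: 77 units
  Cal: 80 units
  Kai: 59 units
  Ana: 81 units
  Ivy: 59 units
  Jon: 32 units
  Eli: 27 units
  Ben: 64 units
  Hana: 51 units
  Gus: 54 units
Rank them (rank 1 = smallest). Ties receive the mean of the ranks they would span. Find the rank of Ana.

11

Sorted (ascending): 27, 32, 51, 54, 59, 59, 64, 66, 77, 80, 81
The 2 values of 59 occupy positions 5–6 → average rank (5+6)/2 = 5.5.
Ana has value 81 units → rank 11.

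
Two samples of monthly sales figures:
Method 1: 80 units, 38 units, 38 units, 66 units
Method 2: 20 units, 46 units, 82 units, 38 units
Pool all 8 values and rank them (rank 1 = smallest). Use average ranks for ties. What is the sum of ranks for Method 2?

17

Sorted (ascending): 20, 38, 38, 38, 46, 66, 80, 82
The 3 values of 38 occupy positions 2–4 → average rank 3.
Method 2 values → pooled ranks: 20→1, 46→5, 82→8, 38→3
Rank sum = 1 + 5 + 8 + 3 = 17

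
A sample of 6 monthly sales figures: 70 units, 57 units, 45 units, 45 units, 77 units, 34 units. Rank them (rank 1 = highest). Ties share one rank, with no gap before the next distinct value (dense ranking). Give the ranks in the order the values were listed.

Sorted (descending): 77, 70, 57, 45, 45, 34
The 2 values of 45 share dense rank 4.
Remaining distinct values take the next consecutive integers.

2, 3, 4, 4, 1, 5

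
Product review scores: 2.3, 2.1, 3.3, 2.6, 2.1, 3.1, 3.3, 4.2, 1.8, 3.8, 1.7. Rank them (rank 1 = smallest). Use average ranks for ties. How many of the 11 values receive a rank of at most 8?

7

Sorted (ascending): 1.7, 1.8, 2.1, 2.1, 2.3, 2.6, 3.1, 3.3, 3.3, 3.8, 4.2
The 2 values of 2.1 occupy positions 3–4 → average rank (3+4)/2 = 3.5.
The 2 values of 3.3 occupy positions 8–9 → average rank (8+9)/2 = 8.5.
Ranks ≤ 8: {1, 2, 3.5, 3.5, 5, 6, 7} → 7 values.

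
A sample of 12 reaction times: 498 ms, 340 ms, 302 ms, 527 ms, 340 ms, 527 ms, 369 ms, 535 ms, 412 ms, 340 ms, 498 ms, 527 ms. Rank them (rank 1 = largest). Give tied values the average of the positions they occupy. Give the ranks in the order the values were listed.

Sorted (descending): 535, 527, 527, 527, 498, 498, 412, 369, 340, 340, 340, 302
The 3 values of 527 occupy positions 2–4 → average rank 3.
The 2 values of 498 occupy positions 5–6 → average rank (5+6)/2 = 5.5.
The 3 values of 340 occupy positions 9–11 → average rank 10.

5.5, 10, 12, 3, 10, 3, 8, 1, 7, 10, 5.5, 3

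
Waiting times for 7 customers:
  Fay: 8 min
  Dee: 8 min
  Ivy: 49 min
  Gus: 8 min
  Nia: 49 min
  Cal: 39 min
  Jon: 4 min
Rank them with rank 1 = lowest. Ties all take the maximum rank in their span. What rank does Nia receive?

Sorted (ascending): 4, 8, 8, 8, 39, 49, 49
The 3 values of 8 occupy positions 2–4 → each gets rank 4.
The 2 values of 49 occupy positions 6–7 → each gets rank 7.
Nia has value 49 min → rank 7.

7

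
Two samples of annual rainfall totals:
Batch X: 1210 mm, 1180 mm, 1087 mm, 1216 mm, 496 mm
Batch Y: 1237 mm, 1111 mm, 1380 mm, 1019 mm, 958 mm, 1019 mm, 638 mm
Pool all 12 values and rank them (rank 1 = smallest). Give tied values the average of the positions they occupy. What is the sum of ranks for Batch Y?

Sorted (ascending): 496, 638, 958, 1019, 1019, 1087, 1111, 1180, 1210, 1216, 1237, 1380
The 2 values of 1019 occupy positions 4–5 → average rank (4+5)/2 = 4.5.
Batch Y values → pooled ranks: 1237→11, 1111→7, 1380→12, 1019→4.5, 958→3, 1019→4.5, 638→2
Rank sum = 11 + 7 + 12 + 4.5 + 3 + 4.5 + 2 = 44

44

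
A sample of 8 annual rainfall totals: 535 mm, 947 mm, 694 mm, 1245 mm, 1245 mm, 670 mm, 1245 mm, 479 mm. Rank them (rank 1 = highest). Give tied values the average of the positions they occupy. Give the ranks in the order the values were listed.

7, 4, 5, 2, 2, 6, 2, 8

Sorted (descending): 1245, 1245, 1245, 947, 694, 670, 535, 479
The 3 values of 1245 occupy positions 1–3 → average rank 2.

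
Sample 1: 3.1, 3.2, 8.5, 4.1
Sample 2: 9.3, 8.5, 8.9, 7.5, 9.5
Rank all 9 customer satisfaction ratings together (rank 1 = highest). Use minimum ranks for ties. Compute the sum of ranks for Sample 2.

16

Sorted (descending): 9.5, 9.3, 8.9, 8.5, 8.5, 7.5, 4.1, 3.2, 3.1
The 2 values of 8.5 occupy positions 4–5 → each gets rank 4.
Sample 2 values → pooled ranks: 9.3→2, 8.5→4, 8.9→3, 7.5→6, 9.5→1
Rank sum = 2 + 4 + 3 + 6 + 1 = 16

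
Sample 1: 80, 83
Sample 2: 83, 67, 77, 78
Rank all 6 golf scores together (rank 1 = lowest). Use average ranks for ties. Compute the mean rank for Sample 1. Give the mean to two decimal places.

Sorted (ascending): 67, 77, 78, 80, 83, 83
The 2 values of 83 occupy positions 5–6 → average rank (5+6)/2 = 5.5.
Sample 1 values → pooled ranks: 80→4, 83→5.5
Mean rank = (4 + 5.5) / 2 = 4.75

4.75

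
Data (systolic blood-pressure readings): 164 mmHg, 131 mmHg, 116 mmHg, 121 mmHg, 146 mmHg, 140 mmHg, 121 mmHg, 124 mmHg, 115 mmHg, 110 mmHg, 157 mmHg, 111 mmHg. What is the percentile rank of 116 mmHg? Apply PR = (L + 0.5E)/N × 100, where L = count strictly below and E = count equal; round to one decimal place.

29.2

N = 12.
Strictly below 116: 3. Equal to 116: 1.
PR = (3 + 0.5·1)/12 × 100 = 29.2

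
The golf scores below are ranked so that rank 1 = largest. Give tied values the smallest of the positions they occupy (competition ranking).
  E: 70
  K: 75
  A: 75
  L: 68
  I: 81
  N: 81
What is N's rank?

Sorted (descending): 81, 81, 75, 75, 70, 68
The 2 values of 81 occupy positions 1–2 → each gets rank 1.
The 2 values of 75 occupy positions 3–4 → each gets rank 3.
N has value 81 → rank 1.

1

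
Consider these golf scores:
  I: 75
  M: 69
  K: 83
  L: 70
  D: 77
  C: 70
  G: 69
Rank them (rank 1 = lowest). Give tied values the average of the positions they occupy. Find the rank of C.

3.5

Sorted (ascending): 69, 69, 70, 70, 75, 77, 83
The 2 values of 69 occupy positions 1–2 → average rank (1+2)/2 = 1.5.
The 2 values of 70 occupy positions 3–4 → average rank (3+4)/2 = 3.5.
C has value 70 → rank 3.5.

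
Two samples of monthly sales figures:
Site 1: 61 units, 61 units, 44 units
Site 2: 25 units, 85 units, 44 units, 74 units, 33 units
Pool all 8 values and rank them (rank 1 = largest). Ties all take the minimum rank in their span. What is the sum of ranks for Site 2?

23

Sorted (descending): 85, 74, 61, 61, 44, 44, 33, 25
The 2 values of 61 occupy positions 3–4 → each gets rank 3.
The 2 values of 44 occupy positions 5–6 → each gets rank 5.
Site 2 values → pooled ranks: 25→8, 85→1, 44→5, 74→2, 33→7
Rank sum = 8 + 1 + 5 + 2 + 7 = 23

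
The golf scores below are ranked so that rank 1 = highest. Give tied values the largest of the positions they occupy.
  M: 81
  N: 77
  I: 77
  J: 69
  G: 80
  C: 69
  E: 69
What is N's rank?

Sorted (descending): 81, 80, 77, 77, 69, 69, 69
The 2 values of 77 occupy positions 3–4 → each gets rank 4.
The 3 values of 69 occupy positions 5–7 → each gets rank 7.
N has value 77 → rank 4.

4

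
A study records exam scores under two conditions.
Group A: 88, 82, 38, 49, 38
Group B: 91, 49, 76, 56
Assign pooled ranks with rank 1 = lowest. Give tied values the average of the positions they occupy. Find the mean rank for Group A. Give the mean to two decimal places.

4.30

Sorted (ascending): 38, 38, 49, 49, 56, 76, 82, 88, 91
The 2 values of 38 occupy positions 1–2 → average rank (1+2)/2 = 1.5.
The 2 values of 49 occupy positions 3–4 → average rank (3+4)/2 = 3.5.
Group A values → pooled ranks: 88→8, 82→7, 38→1.5, 49→3.5, 38→1.5
Mean rank = (8 + 7 + 1.5 + 3.5 + 1.5) / 5 = 4.30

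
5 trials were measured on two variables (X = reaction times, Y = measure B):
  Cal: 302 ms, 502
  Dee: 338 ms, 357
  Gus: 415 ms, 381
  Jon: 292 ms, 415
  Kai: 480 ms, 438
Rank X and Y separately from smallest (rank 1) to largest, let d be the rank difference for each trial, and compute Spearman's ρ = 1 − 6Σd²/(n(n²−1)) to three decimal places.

Ranks of variable 1: 2, 3, 4, 1, 5
Ranks of variable 2: 5, 1, 2, 3, 4
d = r₁ − r₂: -3, 2, 2, -2, 1
d²: 9, 4, 4, 4, 1; Σd² = 22
ρ = 1 − 6·22/(5·24) = 1 − 132/120 = -0.100

-0.100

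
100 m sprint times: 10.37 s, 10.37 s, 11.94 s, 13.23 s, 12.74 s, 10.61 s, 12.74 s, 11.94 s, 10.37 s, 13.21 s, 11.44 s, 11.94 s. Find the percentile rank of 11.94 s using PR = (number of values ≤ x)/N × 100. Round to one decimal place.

N = 12.
Strictly below 11.94: 5. Equal to 11.94: 3.
PR = 8/12 × 100 = 66.7

66.7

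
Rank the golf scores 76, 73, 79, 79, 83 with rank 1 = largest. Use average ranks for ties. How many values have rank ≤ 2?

Sorted (descending): 83, 79, 79, 76, 73
The 2 values of 79 occupy positions 2–3 → average rank (2+3)/2 = 2.5.
Ranks ≤ 2: {1} → 1 value.

1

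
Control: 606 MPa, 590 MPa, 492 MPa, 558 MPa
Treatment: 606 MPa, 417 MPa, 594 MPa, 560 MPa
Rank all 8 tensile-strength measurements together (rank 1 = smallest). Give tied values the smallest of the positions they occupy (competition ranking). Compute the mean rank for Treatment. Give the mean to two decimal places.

4.50

Sorted (ascending): 417, 492, 558, 560, 590, 594, 606, 606
The 2 values of 606 occupy positions 7–8 → each gets rank 7.
Treatment values → pooled ranks: 606→7, 417→1, 594→6, 560→4
Mean rank = (7 + 1 + 6 + 4) / 4 = 4.50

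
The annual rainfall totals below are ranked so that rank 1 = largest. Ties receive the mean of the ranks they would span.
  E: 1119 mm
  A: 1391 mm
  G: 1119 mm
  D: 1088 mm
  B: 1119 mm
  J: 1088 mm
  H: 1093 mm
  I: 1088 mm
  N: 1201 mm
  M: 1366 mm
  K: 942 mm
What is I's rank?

9

Sorted (descending): 1391, 1366, 1201, 1119, 1119, 1119, 1093, 1088, 1088, 1088, 942
The 3 values of 1119 occupy positions 4–6 → average rank 5.
The 3 values of 1088 occupy positions 8–10 → average rank 9.
I has value 1088 mm → rank 9.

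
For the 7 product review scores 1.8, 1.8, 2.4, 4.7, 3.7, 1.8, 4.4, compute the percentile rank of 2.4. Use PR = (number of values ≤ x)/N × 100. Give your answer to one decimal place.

57.1

N = 7.
Strictly below 2.4: 3. Equal to 2.4: 1.
PR = 4/7 × 100 = 57.1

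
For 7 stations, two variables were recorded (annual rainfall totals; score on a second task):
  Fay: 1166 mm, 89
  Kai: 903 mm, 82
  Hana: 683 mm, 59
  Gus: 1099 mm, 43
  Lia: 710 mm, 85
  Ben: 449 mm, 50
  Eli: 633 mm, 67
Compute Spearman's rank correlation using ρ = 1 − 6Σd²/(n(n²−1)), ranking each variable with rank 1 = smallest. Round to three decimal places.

Ranks of variable 1: 7, 5, 3, 6, 4, 1, 2
Ranks of variable 2: 7, 5, 3, 1, 6, 2, 4
d = r₁ − r₂: 0, 0, 0, 5, -2, -1, -2
d²: 0, 0, 0, 25, 4, 1, 4; Σd² = 34
ρ = 1 − 6·34/(7·48) = 1 − 204/336 = 0.393

0.393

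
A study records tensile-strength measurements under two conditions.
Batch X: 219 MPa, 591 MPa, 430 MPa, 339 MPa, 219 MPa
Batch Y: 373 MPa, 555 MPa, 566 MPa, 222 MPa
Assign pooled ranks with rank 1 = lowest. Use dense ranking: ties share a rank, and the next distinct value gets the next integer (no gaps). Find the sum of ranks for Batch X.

18

Sorted (ascending): 219, 219, 222, 339, 373, 430, 555, 566, 591
The 2 values of 219 share dense rank 1.
Remaining distinct values take the next consecutive integers.
Batch X values → pooled ranks: 219→1, 591→8, 430→5, 339→3, 219→1
Rank sum = 1 + 8 + 5 + 3 + 1 = 18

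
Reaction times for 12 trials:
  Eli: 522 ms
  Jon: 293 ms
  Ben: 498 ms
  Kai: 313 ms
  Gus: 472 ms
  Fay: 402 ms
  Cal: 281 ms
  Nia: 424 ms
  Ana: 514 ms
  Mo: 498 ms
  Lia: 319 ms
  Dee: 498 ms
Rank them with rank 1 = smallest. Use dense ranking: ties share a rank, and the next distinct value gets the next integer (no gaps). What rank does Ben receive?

Sorted (ascending): 281, 293, 313, 319, 402, 424, 472, 498, 498, 498, 514, 522
The 3 values of 498 share dense rank 8.
Remaining distinct values take the next consecutive integers.
Ben has value 498 ms → rank 8.

8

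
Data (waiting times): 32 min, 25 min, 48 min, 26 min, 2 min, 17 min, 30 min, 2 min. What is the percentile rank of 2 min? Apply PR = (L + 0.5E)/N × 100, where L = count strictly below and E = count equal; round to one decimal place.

N = 8.
Strictly below 2: 0. Equal to 2: 2.
PR = (0 + 0.5·2)/8 × 100 = 12.5

12.5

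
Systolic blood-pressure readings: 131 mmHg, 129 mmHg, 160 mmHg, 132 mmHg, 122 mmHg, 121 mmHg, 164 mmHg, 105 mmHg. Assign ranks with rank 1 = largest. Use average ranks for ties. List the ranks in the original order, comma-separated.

Sorted (descending): 164, 160, 132, 131, 129, 122, 121, 105
No ties — each value takes its position as its rank.

4, 5, 2, 3, 6, 7, 1, 8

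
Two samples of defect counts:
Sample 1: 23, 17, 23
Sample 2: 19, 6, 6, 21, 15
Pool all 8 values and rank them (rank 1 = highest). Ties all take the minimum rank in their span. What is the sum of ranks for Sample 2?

Sorted (descending): 23, 23, 21, 19, 17, 15, 6, 6
The 2 values of 23 occupy positions 1–2 → each gets rank 1.
The 2 values of 6 occupy positions 7–8 → each gets rank 7.
Sample 2 values → pooled ranks: 19→4, 6→7, 6→7, 21→3, 15→6
Rank sum = 4 + 7 + 7 + 3 + 6 = 27

27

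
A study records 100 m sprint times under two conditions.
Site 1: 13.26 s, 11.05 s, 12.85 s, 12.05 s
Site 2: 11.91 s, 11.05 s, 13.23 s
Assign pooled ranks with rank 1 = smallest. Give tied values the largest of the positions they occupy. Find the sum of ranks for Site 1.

18

Sorted (ascending): 11.05, 11.05, 11.91, 12.05, 12.85, 13.23, 13.26
The 2 values of 11.05 occupy positions 1–2 → each gets rank 2.
Site 1 values → pooled ranks: 13.26→7, 11.05→2, 12.85→5, 12.05→4
Rank sum = 7 + 2 + 5 + 4 = 18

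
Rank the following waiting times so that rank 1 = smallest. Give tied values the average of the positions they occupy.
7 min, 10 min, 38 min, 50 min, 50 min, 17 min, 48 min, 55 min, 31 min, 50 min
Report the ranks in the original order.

1, 2, 5, 8, 8, 3, 6, 10, 4, 8

Sorted (ascending): 7, 10, 17, 31, 38, 48, 50, 50, 50, 55
The 3 values of 50 occupy positions 7–9 → average rank 8.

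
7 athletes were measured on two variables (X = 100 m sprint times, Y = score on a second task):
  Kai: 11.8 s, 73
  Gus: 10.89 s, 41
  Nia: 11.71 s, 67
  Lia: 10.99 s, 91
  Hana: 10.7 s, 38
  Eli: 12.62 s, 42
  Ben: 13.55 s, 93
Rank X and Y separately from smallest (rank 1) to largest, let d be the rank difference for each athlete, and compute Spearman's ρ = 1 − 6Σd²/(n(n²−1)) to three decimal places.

0.679

Ranks of variable 1: 5, 2, 4, 3, 1, 6, 7
Ranks of variable 2: 5, 2, 4, 6, 1, 3, 7
d = r₁ − r₂: 0, 0, 0, -3, 0, 3, 0
d²: 0, 0, 0, 9, 0, 9, 0; Σd² = 18
ρ = 1 − 6·18/(7·48) = 1 − 108/336 = 0.679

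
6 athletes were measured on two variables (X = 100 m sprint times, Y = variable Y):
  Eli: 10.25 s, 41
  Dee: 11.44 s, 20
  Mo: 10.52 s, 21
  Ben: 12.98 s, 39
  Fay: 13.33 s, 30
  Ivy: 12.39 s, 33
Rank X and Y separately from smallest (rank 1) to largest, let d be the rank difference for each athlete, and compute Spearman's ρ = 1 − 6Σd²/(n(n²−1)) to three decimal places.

-0.086

Ranks of variable 1: 1, 3, 2, 5, 6, 4
Ranks of variable 2: 6, 1, 2, 5, 3, 4
d = r₁ − r₂: -5, 2, 0, 0, 3, 0
d²: 25, 4, 0, 0, 9, 0; Σd² = 38
ρ = 1 − 6·38/(6·35) = 1 − 228/210 = -0.086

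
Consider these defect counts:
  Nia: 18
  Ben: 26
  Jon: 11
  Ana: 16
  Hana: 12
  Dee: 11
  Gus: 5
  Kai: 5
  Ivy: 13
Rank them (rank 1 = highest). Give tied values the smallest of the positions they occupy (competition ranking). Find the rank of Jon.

6

Sorted (descending): 26, 18, 16, 13, 12, 11, 11, 5, 5
The 2 values of 11 occupy positions 6–7 → each gets rank 6.
The 2 values of 5 occupy positions 8–9 → each gets rank 8.
Jon has value 11 → rank 6.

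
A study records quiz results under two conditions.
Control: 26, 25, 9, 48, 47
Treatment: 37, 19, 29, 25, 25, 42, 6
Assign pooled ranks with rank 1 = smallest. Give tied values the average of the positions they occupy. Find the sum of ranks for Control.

37

Sorted (ascending): 6, 9, 19, 25, 25, 25, 26, 29, 37, 42, 47, 48
The 3 values of 25 occupy positions 4–6 → average rank 5.
Control values → pooled ranks: 26→7, 25→5, 9→2, 48→12, 47→11
Rank sum = 7 + 5 + 2 + 12 + 11 = 37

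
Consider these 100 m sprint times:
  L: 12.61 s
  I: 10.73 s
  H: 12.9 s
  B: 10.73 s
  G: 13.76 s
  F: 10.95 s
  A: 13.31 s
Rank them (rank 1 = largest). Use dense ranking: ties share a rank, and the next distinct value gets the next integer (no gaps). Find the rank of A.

Sorted (descending): 13.76, 13.31, 12.9, 12.61, 10.95, 10.73, 10.73
The 2 values of 10.73 share dense rank 6.
Remaining distinct values take the next consecutive integers.
A has value 13.31 s → rank 2.

2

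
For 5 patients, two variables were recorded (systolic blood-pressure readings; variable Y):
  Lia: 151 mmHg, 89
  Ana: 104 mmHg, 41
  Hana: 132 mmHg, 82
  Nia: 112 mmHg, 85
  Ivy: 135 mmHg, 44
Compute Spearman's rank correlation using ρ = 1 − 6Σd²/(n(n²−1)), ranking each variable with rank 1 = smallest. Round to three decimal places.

Ranks of variable 1: 5, 1, 3, 2, 4
Ranks of variable 2: 5, 1, 3, 4, 2
d = r₁ − r₂: 0, 0, 0, -2, 2
d²: 0, 0, 0, 4, 4; Σd² = 8
ρ = 1 − 6·8/(5·24) = 1 − 48/120 = 0.600

0.600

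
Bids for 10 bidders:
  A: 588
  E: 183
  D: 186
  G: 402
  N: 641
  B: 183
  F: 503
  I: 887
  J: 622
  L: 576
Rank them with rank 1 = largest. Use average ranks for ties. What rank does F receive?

6

Sorted (descending): 887, 641, 622, 588, 576, 503, 402, 186, 183, 183
The 2 values of 183 occupy positions 9–10 → average rank (9+10)/2 = 9.5.
F has value 503 → rank 6.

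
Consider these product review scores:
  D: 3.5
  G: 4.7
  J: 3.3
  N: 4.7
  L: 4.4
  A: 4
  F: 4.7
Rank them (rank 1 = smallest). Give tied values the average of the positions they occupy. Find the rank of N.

6

Sorted (ascending): 3.3, 3.5, 4, 4.4, 4.7, 4.7, 4.7
The 3 values of 4.7 occupy positions 5–7 → average rank 6.
N has value 4.7 → rank 6.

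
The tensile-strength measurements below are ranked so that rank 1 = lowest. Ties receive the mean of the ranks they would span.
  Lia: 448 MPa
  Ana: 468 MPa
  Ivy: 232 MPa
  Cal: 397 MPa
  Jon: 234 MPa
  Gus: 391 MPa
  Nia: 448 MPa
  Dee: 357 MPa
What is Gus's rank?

Sorted (ascending): 232, 234, 357, 391, 397, 448, 448, 468
The 2 values of 448 occupy positions 6–7 → average rank (6+7)/2 = 6.5.
Gus has value 391 MPa → rank 4.

4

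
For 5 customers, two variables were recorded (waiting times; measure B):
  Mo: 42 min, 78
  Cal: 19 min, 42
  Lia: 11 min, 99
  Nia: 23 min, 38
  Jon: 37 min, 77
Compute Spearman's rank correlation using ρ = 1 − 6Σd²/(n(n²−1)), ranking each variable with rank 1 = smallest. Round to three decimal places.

-0.100

Ranks of variable 1: 5, 2, 1, 3, 4
Ranks of variable 2: 4, 2, 5, 1, 3
d = r₁ − r₂: 1, 0, -4, 2, 1
d²: 1, 0, 16, 4, 1; Σd² = 22
ρ = 1 − 6·22/(5·24) = 1 − 132/120 = -0.100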